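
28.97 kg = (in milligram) 2.897e+07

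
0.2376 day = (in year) 0.000651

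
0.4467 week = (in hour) 75.05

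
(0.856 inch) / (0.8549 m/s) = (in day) 2.944e-07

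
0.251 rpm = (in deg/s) 1.506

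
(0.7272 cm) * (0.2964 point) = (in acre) 1.879e-10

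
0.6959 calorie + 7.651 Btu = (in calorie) 1930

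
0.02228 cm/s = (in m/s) 0.0002228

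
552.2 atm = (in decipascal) 5.595e+08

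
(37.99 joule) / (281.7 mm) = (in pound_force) 30.32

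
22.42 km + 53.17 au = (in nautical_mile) 4.295e+09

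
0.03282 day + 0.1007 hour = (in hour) 0.8884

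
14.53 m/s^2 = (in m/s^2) 14.53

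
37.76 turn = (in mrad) 2.373e+05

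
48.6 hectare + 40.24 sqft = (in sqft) 5.231e+06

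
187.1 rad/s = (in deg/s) 1.072e+04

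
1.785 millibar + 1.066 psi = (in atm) 0.0743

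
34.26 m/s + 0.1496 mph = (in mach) 0.1008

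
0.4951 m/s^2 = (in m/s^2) 0.4951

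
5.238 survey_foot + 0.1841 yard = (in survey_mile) 0.001097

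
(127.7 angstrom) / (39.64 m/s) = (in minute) 5.369e-12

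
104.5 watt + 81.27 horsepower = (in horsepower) 81.41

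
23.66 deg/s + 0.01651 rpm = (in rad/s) 0.4147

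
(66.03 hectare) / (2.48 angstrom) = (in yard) 2.912e+15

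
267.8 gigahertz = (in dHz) 2.678e+12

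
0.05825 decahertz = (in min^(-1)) 34.95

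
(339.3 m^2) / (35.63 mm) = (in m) 9523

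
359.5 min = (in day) 0.2497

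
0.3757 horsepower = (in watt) 280.2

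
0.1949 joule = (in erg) 1.949e+06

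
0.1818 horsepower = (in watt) 135.6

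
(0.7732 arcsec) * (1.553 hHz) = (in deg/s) 0.03335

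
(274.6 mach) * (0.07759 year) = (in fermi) 2.288e+26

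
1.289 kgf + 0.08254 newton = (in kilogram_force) 1.297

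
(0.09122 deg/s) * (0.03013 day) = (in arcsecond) 8.549e+05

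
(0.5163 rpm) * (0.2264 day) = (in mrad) 1.058e+06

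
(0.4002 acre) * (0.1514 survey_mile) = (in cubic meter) 3.946e+05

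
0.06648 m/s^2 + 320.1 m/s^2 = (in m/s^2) 320.2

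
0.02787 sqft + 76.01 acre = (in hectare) 30.76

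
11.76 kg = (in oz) 414.8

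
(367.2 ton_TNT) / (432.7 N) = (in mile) 2.206e+06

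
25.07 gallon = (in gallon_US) 25.07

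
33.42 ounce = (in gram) 947.4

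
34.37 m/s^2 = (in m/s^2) 34.37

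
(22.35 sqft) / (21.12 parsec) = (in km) 3.186e-21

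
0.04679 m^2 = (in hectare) 4.679e-06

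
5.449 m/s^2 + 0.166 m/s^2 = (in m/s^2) 5.615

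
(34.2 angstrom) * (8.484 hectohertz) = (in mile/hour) 6.491e-06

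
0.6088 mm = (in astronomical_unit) 4.07e-15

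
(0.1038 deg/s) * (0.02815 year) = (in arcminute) 5.529e+06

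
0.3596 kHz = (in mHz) 3.596e+05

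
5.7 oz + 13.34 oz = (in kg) 0.5398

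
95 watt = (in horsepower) 0.1274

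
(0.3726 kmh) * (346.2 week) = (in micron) 2.167e+13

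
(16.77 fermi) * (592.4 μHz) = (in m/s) 9.935e-18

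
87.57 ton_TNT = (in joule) 3.664e+11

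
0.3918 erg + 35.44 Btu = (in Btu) 35.44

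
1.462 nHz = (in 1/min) 8.772e-08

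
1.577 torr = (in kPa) 0.2102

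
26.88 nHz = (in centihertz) 2.688e-06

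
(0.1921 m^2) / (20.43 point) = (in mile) 0.01656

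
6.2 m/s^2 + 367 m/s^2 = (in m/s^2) 373.2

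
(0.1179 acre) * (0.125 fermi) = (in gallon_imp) 1.312e-11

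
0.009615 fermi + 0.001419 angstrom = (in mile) 8.818e-17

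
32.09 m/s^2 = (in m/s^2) 32.09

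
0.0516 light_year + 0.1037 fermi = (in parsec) 0.01582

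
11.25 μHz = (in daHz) 1.125e-06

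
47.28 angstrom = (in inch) 1.861e-07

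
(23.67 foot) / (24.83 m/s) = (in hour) 8.071e-05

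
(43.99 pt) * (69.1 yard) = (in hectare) 9.805e-05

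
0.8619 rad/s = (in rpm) 8.231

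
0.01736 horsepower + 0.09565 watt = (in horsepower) 0.01749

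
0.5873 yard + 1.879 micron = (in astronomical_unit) 3.59e-12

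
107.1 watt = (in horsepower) 0.1436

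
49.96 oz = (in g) 1416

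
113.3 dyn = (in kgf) 0.0001155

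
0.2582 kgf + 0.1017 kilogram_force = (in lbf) 0.7934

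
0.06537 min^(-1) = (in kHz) 1.089e-06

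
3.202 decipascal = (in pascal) 0.3202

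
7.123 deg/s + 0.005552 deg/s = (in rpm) 1.188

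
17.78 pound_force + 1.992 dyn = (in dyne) 7.909e+06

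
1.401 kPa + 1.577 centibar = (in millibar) 29.78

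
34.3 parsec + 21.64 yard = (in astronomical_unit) 7.075e+06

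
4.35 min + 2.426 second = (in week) 0.0004356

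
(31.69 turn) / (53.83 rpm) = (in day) 0.0004088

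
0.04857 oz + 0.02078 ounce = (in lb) 0.004334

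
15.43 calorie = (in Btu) 0.06119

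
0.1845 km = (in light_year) 1.95e-14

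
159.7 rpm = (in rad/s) 16.72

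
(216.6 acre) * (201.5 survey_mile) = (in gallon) 7.509e+13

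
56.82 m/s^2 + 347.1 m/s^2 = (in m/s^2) 403.9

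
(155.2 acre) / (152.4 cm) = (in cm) 4.121e+07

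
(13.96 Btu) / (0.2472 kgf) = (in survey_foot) 1.993e+04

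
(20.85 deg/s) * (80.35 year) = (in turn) 1.468e+08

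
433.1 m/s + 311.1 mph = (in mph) 1280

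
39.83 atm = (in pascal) 4.036e+06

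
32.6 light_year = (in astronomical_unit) 2.062e+06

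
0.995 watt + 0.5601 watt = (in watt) 1.555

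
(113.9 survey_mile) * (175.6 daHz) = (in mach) 9.453e+05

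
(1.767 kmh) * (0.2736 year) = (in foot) 1.389e+07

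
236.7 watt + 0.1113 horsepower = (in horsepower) 0.4287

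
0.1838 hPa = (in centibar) 0.01838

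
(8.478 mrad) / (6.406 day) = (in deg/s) 8.776e-07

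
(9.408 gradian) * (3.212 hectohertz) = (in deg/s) 2720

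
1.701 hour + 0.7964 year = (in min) 4.187e+05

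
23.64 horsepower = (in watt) 1.763e+04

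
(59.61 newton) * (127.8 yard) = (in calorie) 1665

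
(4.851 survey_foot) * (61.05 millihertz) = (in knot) 0.1755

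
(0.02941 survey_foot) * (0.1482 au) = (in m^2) 1.987e+08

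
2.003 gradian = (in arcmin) 108.2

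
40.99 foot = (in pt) 3.542e+04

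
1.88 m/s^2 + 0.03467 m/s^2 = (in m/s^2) 1.915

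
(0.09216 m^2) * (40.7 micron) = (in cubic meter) 3.751e-06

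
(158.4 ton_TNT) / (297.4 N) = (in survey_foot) 7.311e+09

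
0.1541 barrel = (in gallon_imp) 5.389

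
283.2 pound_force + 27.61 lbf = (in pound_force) 310.8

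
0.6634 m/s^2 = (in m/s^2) 0.6634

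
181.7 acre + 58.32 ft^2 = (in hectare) 73.53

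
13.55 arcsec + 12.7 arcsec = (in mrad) 0.1273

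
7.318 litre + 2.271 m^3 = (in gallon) 601.9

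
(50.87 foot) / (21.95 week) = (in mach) 3.43e-09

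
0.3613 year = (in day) 131.9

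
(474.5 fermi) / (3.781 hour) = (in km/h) 1.255e-16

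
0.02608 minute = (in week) 2.587e-06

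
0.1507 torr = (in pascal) 20.09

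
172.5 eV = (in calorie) 6.606e-18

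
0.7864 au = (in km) 1.176e+08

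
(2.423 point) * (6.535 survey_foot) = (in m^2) 0.001703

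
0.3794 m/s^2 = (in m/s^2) 0.3794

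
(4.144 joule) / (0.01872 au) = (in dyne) 0.000148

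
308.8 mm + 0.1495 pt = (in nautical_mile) 0.0001668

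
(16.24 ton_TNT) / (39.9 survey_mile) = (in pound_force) 2.379e+05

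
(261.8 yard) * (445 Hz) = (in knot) 2.071e+05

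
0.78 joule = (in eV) 4.868e+18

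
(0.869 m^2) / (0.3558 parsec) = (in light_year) 8.366e-33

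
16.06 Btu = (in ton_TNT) 4.05e-06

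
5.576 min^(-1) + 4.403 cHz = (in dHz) 1.37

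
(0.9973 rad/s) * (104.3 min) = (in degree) 3.576e+05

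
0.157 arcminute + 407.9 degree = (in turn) 1.133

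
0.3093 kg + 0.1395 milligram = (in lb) 0.6819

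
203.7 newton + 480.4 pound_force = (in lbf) 526.2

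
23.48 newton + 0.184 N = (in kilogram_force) 2.413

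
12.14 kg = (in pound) 26.76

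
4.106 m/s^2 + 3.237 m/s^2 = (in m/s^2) 7.343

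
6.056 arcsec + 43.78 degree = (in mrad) 764.1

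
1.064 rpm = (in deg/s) 6.384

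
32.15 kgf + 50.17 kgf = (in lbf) 181.5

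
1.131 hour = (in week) 0.006732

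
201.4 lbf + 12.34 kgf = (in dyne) 1.017e+08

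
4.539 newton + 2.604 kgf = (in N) 30.08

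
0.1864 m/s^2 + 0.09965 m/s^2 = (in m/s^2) 0.2861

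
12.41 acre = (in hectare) 5.022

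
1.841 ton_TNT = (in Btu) 7.301e+06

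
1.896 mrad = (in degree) 0.1086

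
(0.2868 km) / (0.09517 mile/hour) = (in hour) 1.873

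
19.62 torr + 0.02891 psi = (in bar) 0.02815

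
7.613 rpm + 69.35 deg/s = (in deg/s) 115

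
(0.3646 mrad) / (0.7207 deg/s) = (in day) 3.355e-07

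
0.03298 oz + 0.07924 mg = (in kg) 0.000935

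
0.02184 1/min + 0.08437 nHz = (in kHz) 3.64e-07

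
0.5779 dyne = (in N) 5.779e-06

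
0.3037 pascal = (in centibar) 0.0003037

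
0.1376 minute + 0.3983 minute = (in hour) 0.008932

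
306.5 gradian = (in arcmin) 1.655e+04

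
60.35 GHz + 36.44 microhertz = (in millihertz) 6.035e+13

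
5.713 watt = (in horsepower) 0.007661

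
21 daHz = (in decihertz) 2100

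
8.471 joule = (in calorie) 2.025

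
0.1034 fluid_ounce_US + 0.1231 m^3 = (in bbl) 0.7743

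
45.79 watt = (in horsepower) 0.06141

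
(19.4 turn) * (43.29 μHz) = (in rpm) 0.05039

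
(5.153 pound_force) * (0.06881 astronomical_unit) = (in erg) 2.36e+18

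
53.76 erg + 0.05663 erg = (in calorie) 1.286e-06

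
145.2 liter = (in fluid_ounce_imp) 5110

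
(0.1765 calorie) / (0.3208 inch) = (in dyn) 9.063e+06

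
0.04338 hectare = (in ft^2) 4669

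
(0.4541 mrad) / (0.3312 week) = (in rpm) 2.165e-08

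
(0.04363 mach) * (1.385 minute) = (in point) 3.499e+06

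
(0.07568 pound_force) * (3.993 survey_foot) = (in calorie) 0.09792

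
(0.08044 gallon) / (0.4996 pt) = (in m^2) 1.728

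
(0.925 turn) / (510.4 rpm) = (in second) 0.1087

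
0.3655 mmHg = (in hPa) 0.4873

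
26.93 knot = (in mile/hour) 30.99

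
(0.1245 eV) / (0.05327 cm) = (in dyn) 3.745e-12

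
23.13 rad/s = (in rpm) 220.9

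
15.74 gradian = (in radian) 0.2472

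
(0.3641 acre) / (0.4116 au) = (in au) 1.6e-19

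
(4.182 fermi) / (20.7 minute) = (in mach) 9.889e-21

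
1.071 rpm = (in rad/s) 0.1122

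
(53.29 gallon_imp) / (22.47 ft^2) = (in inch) 4.569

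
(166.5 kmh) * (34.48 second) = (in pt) 4.52e+06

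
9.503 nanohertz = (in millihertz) 9.503e-06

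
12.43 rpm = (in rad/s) 1.302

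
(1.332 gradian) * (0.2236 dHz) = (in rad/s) 0.0004678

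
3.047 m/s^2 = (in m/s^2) 3.047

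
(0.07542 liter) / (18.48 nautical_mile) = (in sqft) 2.372e-08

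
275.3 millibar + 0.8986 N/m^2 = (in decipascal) 2.753e+05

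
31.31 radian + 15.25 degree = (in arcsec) 6.513e+06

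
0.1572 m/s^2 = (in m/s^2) 0.1572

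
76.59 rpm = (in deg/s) 459.5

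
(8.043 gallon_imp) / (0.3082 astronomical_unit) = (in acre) 1.96e-16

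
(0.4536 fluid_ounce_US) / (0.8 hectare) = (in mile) 1.042e-12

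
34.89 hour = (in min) 2093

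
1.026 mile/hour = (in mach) 0.001347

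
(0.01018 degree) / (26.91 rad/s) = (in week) 1.092e-11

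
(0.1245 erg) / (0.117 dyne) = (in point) 30.16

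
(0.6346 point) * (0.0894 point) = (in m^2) 7.061e-09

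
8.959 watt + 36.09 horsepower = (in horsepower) 36.1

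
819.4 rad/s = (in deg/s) 4.695e+04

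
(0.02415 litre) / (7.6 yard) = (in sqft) 3.741e-05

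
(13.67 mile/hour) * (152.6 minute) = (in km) 55.95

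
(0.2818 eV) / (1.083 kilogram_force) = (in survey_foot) 1.395e-20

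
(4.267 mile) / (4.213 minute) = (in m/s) 27.17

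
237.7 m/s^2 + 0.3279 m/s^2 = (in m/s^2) 238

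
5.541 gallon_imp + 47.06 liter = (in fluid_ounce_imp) 2543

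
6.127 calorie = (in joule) 25.64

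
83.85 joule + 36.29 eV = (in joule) 83.85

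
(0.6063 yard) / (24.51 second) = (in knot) 0.04397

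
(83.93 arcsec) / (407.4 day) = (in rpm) 1.104e-10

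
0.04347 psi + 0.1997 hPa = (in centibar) 0.3197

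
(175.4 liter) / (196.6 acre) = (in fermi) 2.205e+08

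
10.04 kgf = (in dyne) 9.846e+06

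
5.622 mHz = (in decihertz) 0.05622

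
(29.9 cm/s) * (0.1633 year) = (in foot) 5.052e+06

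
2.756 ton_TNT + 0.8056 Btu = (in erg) 1.153e+17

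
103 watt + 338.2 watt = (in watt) 441.2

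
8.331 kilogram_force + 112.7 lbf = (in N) 583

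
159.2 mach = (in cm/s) 5.421e+06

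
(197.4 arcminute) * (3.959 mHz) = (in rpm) 0.002171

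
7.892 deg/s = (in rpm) 1.315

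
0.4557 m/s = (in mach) 0.001338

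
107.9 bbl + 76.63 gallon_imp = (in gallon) 4624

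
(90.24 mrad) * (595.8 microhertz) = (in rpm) 0.0005134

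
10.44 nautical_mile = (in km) 19.33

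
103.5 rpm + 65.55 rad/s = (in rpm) 729.5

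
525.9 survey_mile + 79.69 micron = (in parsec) 2.743e-11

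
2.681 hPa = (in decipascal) 2681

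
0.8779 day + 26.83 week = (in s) 1.63e+07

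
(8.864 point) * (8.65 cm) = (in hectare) 2.705e-08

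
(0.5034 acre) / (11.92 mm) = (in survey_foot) 5.607e+05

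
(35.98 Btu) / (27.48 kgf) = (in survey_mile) 0.08753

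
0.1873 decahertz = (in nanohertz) 1.873e+09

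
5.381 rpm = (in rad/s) 0.5635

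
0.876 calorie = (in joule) 3.665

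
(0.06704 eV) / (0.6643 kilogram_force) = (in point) 4.674e-18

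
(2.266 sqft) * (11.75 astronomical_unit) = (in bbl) 2.328e+12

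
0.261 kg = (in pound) 0.5754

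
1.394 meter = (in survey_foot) 4.573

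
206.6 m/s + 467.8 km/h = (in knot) 654.2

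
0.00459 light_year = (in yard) 4.749e+13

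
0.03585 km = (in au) 2.396e-10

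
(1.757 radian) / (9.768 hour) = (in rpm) 0.0004771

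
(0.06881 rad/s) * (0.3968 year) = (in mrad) 8.611e+08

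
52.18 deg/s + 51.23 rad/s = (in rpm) 497.9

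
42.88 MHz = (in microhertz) 4.288e+13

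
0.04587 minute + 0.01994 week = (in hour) 3.351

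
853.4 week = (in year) 16.37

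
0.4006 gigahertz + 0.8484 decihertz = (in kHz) 4.006e+05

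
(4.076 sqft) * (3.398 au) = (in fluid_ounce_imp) 6.775e+15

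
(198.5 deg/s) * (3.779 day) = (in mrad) 1.131e+09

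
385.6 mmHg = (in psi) 7.456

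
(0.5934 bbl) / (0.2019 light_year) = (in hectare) 4.939e-21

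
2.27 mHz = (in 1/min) 0.1362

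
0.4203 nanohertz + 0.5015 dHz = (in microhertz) 5.015e+04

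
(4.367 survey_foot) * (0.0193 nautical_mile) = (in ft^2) 512.1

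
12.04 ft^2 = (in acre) 0.0002764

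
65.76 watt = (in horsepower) 0.08819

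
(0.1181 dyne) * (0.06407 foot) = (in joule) 2.306e-08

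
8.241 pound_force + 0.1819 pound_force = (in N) 37.47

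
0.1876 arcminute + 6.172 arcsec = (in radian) 8.449e-05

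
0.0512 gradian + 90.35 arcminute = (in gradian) 1.724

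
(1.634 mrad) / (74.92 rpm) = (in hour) 5.785e-08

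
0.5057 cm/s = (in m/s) 0.005057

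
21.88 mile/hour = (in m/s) 9.781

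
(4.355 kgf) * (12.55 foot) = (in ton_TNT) 3.905e-08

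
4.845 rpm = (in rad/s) 0.5074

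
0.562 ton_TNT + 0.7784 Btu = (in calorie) 5.62e+08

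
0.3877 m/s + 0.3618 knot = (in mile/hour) 1.284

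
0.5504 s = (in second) 0.5504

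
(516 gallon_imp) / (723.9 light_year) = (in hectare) 3.425e-23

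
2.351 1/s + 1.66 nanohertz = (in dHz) 23.51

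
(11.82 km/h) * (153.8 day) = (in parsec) 1.414e-09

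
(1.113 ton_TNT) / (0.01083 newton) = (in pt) 1.219e+15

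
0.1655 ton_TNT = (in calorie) 1.655e+08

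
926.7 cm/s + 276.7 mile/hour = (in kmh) 478.7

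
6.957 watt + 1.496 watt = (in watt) 8.453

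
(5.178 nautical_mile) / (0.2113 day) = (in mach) 0.001543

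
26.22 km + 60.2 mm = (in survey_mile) 16.29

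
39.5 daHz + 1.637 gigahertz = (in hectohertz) 1.637e+07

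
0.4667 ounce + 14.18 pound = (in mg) 6.445e+06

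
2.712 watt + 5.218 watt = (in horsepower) 0.01063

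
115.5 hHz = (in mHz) 1.155e+07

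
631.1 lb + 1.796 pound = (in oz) 1.013e+04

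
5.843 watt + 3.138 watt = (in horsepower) 0.01204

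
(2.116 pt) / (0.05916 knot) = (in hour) 6.813e-06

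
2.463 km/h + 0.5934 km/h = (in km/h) 3.056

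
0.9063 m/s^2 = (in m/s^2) 0.9063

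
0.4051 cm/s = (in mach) 1.19e-05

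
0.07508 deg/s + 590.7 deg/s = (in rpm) 98.46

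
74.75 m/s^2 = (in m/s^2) 74.75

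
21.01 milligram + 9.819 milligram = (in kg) 3.083e-05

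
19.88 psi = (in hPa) 1371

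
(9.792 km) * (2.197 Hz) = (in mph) 4.812e+04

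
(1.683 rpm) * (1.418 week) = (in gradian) 9.622e+06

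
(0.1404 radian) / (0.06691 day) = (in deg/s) 0.001392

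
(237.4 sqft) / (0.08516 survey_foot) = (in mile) 0.528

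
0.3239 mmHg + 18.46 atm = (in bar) 18.71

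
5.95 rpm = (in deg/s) 35.7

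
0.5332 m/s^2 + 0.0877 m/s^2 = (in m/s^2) 0.6209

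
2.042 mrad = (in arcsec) 421.2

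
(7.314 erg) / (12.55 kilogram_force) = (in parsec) 1.926e-25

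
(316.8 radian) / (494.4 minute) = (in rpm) 0.102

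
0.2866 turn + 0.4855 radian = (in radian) 2.286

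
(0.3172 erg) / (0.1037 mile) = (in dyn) 1.901e-05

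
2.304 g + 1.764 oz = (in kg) 0.05231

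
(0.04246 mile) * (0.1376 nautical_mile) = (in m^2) 1.741e+04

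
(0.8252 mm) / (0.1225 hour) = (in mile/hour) 4.186e-06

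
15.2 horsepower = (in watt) 1.133e+04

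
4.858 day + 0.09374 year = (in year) 0.107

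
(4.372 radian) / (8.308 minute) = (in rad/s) 0.008771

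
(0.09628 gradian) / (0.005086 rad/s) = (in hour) 8.26e-05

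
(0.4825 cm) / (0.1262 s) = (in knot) 0.07432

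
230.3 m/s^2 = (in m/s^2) 230.3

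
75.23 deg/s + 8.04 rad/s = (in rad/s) 9.353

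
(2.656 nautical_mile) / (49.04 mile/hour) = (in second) 224.4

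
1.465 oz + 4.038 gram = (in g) 45.57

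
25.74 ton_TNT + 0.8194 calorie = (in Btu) 1.021e+08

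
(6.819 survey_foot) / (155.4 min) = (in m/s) 0.0002229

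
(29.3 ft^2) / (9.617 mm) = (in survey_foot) 928.6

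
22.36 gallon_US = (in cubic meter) 0.08464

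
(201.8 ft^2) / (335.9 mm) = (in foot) 183.1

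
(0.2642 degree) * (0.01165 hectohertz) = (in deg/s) 0.3078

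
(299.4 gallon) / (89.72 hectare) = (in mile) 7.849e-10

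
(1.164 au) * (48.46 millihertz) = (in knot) 1.64e+10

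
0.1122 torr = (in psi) 0.00217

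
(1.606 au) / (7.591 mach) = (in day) 1076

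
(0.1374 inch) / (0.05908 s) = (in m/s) 0.05907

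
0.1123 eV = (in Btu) 1.705e-23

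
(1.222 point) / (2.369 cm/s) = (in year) 5.77e-10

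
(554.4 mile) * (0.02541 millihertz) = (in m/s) 22.67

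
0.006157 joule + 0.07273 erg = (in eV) 3.843e+16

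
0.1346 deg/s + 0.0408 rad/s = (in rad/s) 0.04315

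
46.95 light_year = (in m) 4.442e+17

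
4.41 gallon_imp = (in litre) 20.05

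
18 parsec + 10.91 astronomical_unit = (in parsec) 18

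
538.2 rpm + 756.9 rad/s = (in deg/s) 4.66e+04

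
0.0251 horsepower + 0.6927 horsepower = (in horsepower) 0.7178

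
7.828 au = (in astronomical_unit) 7.828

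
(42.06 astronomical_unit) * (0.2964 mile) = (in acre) 7.417e+11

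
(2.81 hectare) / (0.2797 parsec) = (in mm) 3.256e-09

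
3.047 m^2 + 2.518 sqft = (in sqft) 35.32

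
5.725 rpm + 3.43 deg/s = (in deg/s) 37.78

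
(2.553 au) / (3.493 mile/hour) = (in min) 4.076e+09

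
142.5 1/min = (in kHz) 0.002375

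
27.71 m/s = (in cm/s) 2771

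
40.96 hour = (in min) 2458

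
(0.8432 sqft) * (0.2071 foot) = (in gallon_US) 1.306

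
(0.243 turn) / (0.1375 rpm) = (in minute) 1.767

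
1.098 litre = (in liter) 1.098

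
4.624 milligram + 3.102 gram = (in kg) 0.003107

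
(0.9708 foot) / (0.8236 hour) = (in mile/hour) 0.0002232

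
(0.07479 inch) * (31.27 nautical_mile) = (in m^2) 110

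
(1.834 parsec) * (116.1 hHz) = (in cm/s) 6.57e+22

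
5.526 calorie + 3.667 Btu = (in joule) 3892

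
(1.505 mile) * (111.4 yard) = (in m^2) 2.467e+05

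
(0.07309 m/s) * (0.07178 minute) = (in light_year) 3.327e-17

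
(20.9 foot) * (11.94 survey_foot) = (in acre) 0.005729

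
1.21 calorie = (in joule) 5.063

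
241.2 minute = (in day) 0.1675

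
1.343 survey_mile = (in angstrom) 2.161e+13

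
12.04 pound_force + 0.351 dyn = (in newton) 53.56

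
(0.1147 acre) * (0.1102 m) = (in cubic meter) 51.15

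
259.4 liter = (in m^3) 0.2594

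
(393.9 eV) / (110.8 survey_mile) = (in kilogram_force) 3.609e-23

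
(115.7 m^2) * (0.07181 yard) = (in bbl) 47.79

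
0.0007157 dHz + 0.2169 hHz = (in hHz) 0.2169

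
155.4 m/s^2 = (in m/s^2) 155.4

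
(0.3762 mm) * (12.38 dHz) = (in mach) 1.368e-06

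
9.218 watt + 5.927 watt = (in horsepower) 0.02031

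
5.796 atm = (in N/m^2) 5.873e+05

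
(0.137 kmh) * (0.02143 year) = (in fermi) 2.572e+19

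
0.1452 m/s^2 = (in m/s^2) 0.1452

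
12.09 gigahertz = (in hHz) 1.209e+08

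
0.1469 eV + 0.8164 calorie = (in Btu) 0.003238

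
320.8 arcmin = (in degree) 5.347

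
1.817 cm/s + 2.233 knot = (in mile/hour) 2.61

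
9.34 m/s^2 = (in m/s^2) 9.34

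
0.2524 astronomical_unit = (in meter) 3.776e+10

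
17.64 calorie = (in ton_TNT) 1.764e-08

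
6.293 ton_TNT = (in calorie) 6.293e+09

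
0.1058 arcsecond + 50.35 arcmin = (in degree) 0.8392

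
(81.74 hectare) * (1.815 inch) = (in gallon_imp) 8.289e+06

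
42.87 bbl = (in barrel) 42.87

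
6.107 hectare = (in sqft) 6.574e+05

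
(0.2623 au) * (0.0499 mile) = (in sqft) 3.392e+13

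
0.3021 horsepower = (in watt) 225.3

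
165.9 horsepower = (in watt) 1.237e+05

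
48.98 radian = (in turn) 7.795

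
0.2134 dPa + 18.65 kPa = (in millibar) 186.5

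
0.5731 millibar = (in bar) 0.0005731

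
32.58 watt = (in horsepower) 0.04369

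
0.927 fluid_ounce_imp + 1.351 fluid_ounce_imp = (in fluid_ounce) 2.189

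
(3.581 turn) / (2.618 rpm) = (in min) 1.368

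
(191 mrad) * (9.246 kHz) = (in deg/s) 1.012e+05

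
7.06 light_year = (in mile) 4.15e+13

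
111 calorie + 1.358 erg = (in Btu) 0.4402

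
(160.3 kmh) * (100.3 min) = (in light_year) 2.832e-11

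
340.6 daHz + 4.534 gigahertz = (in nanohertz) 4.534e+18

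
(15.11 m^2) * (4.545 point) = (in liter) 24.23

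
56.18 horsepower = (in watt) 4.189e+04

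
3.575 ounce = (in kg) 0.1013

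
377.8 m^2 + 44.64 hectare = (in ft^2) 4.809e+06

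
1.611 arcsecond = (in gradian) 0.0004972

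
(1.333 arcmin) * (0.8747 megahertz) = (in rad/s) 339.2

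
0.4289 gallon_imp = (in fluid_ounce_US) 65.93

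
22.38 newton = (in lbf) 5.031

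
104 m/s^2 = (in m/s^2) 104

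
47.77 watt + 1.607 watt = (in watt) 49.38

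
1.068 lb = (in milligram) 4.844e+05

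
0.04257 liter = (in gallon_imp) 0.009364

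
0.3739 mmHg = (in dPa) 498.5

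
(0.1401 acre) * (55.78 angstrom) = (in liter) 0.003163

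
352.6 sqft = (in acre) 0.008095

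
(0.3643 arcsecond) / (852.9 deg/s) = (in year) 3.762e-15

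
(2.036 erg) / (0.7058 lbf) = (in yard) 7.092e-08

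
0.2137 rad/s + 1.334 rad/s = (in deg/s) 88.68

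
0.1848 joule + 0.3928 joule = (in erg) 5.776e+06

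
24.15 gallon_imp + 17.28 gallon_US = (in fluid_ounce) 5924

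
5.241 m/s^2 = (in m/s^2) 5.241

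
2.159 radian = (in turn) 0.3436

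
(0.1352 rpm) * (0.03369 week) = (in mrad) 2.885e+05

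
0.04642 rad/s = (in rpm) 0.4433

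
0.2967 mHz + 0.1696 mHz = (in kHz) 4.663e-07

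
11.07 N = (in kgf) 1.129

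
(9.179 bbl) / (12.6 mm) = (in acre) 0.02862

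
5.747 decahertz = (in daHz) 5.747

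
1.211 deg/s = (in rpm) 0.2018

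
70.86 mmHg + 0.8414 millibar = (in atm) 0.09407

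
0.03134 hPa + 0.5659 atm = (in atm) 0.5659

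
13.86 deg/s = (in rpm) 2.31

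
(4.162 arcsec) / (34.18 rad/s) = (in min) 9.839e-09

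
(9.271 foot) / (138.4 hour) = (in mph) 1.269e-05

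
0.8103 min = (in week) 8.039e-05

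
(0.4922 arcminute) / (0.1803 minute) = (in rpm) 0.0001264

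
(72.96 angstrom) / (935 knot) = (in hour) 4.213e-15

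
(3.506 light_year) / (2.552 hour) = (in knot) 7.018e+12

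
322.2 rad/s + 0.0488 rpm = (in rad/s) 322.2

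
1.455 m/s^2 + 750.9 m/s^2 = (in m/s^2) 752.4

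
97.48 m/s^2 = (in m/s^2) 97.48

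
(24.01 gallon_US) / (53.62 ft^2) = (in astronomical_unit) 1.22e-13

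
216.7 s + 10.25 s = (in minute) 3.782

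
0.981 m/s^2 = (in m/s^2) 0.981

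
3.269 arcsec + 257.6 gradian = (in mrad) 4046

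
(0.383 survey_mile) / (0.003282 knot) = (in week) 0.6036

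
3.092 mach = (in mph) 2355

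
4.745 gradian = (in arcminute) 256.2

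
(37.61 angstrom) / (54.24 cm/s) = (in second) 6.934e-09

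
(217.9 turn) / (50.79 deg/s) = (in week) 0.002554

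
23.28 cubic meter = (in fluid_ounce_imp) 8.193e+05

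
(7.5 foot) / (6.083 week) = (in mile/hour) 1.39e-06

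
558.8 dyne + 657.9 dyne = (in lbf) 0.002735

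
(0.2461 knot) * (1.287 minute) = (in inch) 384.9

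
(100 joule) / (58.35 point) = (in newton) 4858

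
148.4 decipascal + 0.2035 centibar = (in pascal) 218.3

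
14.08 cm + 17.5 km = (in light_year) 1.85e-12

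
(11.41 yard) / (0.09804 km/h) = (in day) 0.004434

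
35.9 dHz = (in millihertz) 3590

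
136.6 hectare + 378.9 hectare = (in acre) 1274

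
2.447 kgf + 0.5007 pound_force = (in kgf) 2.674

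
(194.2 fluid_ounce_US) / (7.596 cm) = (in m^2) 0.07561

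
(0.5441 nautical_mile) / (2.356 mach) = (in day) 1.454e-05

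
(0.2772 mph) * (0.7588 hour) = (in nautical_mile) 0.1828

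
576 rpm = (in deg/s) 3456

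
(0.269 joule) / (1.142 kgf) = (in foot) 0.0788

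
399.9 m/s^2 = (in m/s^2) 399.9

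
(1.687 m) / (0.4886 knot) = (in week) 1.11e-05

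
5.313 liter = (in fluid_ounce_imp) 187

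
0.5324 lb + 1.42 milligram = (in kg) 0.2415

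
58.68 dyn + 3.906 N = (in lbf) 0.8782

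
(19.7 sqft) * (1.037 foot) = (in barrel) 3.639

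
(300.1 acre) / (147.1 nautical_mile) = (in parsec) 1.445e-16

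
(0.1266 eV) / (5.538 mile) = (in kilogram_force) 2.321e-25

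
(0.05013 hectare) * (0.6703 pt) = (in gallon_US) 31.32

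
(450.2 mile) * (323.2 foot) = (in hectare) 7137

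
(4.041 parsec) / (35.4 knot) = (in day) 7.925e+10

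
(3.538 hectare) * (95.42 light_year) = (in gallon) 8.437e+24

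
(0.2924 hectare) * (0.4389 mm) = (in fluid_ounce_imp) 4.517e+04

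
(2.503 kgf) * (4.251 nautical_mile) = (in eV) 1.206e+24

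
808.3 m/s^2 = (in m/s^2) 808.3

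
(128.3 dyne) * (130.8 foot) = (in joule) 0.05115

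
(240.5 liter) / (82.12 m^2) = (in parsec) 9.491e-20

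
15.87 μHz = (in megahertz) 1.587e-11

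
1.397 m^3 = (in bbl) 8.787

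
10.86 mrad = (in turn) 0.001728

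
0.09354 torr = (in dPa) 124.7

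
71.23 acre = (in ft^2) 3.103e+06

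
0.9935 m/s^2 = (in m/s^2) 0.9935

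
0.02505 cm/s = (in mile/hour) 0.0005604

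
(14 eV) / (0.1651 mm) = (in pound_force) 3.054e-15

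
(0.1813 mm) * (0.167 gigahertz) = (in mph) 6.773e+04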